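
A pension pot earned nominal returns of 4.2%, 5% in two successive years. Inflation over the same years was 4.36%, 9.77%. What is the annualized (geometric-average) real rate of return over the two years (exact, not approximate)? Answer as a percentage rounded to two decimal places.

-2.27%

Nominal growth factor = 1.0420 × 1.0500 = 1.09410000
Price-level growth factor = 1.0436 × 1.0977 = 1.14555972
Real growth factor = 1.09410000 / 1.14555972 = 0.95507897
Annualized real rate = 0.95507897^(1/2) − 1 = -2.2719% → -2.27%.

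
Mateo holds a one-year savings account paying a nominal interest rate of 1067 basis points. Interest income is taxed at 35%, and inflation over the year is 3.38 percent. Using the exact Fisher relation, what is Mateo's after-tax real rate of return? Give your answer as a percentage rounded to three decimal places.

3.439%

After-tax nominal return = 10.67% × (1 − 0.35) = 6.9355%.
1 + r = 1.069355 / 1.03380 = 1.034393
After-tax real rate = 1.034393 − 1 → 3.439%.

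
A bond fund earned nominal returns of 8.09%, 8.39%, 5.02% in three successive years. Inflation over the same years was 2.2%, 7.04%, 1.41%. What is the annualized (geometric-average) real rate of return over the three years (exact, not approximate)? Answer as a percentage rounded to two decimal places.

Compound the nominal returns: 1.0809 × 1.0839 × 1.0502 = 1.23040120.
Compound inflation: 1.0220 × 1.0704 × 1.0141 = 1.10937348.
Deflate: 1.23040120 / 1.10937348 = 1.10909556.
Annualized real rate = 1.10909556^(1/3) − 1 = 3.5118% → 3.51%.

3.51%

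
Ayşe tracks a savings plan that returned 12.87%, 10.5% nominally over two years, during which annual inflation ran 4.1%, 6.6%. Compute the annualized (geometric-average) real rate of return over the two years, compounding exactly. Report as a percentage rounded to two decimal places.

Nominal growth factor = 1.1287 × 1.1050 = 1.24721350
Price-level growth factor = 1.0410 × 1.0660 = 1.10970600
Real growth factor = 1.24721350 / 1.10970600 = 1.12391345
Annualized real rate = 1.12391345^(1/2) − 1 = 6.0148% → 6.01%.

6.01%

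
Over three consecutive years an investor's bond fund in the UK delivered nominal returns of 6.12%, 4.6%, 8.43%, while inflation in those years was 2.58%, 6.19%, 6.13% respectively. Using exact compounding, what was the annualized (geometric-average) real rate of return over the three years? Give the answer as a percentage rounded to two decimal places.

1.35%

Compound the nominal returns: 1.0612 × 1.0460 × 1.0843 = 1.20358948.
Compound inflation: 1.0258 × 1.0619 × 1.0613 = 1.15607093.
Deflate: 1.20358948 / 1.15607093 = 1.04110349.
Annualized real rate = 1.04110349^(1/3) − 1 = 1.3518% → 1.35%.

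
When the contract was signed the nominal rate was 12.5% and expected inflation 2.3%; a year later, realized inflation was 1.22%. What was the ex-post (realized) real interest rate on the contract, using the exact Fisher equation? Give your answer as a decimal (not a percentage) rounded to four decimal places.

0.1114

Ex-post: (1 + 0.1250)/(1 + 0.0122) − 1 = 11.1440%
So the realized real rate is 0.1114.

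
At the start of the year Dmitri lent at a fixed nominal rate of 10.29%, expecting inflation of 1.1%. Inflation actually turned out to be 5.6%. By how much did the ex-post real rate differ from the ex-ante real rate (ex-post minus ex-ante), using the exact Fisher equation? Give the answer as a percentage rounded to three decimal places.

-4.649%

Ex-ante: (1 + 0.1029)/(1 + 0.0110) − 1 = 9.0900%
Ex-post: (1 + 0.1029)/(1 + 0.0560) − 1 = 4.4413%
Difference (ex-post − ex-ante) = -4.6487% → -4.649%.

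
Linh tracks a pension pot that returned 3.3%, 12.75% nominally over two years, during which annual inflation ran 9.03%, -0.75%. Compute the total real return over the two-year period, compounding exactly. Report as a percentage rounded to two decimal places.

7.63%

Nominal growth factor = 1.0330 × 1.1275 = 1.164708
Price-level growth factor = 1.0903 × 0.9925 = 1.082123
Real growth factor = 1.164708 / 1.082123 = 1.076317
Total real return = 1.076317 − 1 → 7.63%.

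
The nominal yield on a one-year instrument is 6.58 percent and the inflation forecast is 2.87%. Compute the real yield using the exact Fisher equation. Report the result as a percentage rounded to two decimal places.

3.61%

By the Fisher identity, 1 + r = (1 + i)/(1 + π).
1 + r = 1.06580 / 1.02870 = 1.036065
r = 1.036065 − 1 = 3.6065%, i.e. 3.61%.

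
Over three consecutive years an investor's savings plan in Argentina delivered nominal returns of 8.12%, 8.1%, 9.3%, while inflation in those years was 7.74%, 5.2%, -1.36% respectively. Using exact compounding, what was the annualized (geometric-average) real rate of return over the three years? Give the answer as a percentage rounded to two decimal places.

4.54%

Nominal growth factor = 1.0812 × 1.0810 × 1.0930 = 1.27747348
Price-level growth factor = 1.0774 × 1.0520 × 0.9864 = 1.11801022
Real growth factor = 1.27747348 / 1.11801022 = 1.14263130
Annualized real rate = 1.14263130^(1/3) − 1 = 4.5447% → 4.54%.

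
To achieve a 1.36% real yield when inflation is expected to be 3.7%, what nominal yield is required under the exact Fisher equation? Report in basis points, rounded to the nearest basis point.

(1 + i) = (1 + r)(1 + π) = 1.01360 × 1.03700 = 1.0511032
i = 1.0511032 − 1, so the required nominal rate is 511 basis points.

511 basis points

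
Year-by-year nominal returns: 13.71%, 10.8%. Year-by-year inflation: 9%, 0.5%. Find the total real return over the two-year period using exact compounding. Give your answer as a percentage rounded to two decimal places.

Compound the nominal returns: 1.1371 × 1.1080 = 1.259907.
Compound inflation: 1.0900 × 1.0050 = 1.095450.
Deflate: 1.259907 / 1.095450 = 1.150127.
Total real return = 1.150127 − 1 → 15.01%.

15.01%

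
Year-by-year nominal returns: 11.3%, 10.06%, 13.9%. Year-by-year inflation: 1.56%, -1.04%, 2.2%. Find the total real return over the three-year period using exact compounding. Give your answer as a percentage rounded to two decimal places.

35.84%

Compound the nominal returns: 1.1130 × 1.1006 × 1.1390 = 1.395238.
Compound inflation: 1.0156 × 0.9896 × 1.0220 = 1.027149.
Deflate: 1.395238 / 1.027149 = 1.358361.
Total real return = 1.358361 − 1 → 35.84%.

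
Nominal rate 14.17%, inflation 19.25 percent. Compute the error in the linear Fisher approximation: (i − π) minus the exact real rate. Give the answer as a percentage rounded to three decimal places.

Approximate: r ≈ 14.170% − 19.250% = -5.0800%
Exact: (1 + 0.1417)/(1 + 0.1925) − 1 = -4.2600%
Error = -5.0800% − (-4.2600%) = -0.8200% → -0.820%.

-0.820%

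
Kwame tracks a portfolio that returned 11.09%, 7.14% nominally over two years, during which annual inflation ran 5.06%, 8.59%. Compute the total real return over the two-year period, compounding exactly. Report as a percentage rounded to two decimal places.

Nominal growth factor = 1.1109 × 1.0714 = 1.190218
Price-level growth factor = 1.0506 × 1.0859 = 1.140847
Real growth factor = 1.190218 / 1.140847 = 1.043276
Total real return = 1.043276 − 1 → 4.33%.

4.33%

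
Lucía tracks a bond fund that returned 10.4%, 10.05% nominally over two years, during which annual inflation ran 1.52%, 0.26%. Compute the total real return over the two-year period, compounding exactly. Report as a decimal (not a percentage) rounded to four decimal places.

0.1937

Nominal growth factor = 1.1040 × 1.1005 = 1.214952
Price-level growth factor = 1.0152 × 1.0026 = 1.017840
Real growth factor = 1.214952 / 1.017840 = 1.193658
Total real return = 1.193658 − 1 → 0.1937.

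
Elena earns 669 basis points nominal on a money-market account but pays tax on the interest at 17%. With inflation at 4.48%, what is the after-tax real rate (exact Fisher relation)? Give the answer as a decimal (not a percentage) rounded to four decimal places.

0.0103

After-tax nominal return = 6.69% × (1 − 0.17) = 5.5527%.
1 + r = 1.055527 / 1.04480 = 1.010267
After-tax real rate = 1.010267 − 1 → 0.0103.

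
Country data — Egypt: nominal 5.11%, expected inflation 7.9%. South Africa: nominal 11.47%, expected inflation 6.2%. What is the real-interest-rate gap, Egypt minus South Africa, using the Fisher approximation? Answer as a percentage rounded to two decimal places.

Egypt: 5.11% − 7.9% = -2.790%
South Africa: 11.47% − 6.2% = 5.270%
Differential = -8.060% → -8.06%.

-8.06%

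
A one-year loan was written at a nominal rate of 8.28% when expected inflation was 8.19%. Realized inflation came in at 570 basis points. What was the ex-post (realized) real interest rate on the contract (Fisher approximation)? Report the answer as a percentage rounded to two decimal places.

Ex-post: 8.28% − 5.7% = 2.580%
So the realized real rate is 2.58%.

2.58%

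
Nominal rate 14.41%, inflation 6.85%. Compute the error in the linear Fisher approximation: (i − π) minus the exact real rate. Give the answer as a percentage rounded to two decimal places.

Approximate: r ≈ 14.410% − 6.850% = 7.5600%
Exact: (1 + 0.1441)/(1 + 0.0685) − 1 = 7.0753%
Error = 7.5600% − 7.0753% = 0.4847% → 0.48%.

0.48%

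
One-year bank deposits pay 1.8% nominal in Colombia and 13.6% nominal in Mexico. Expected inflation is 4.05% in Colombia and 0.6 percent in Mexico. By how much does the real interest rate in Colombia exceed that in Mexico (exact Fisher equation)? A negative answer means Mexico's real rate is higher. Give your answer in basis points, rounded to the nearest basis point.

-1508 basis points

Colombia: (1 + 0.0180)/(1 + 0.0405) − 1 = -2.1624%
Mexico: (1 + 0.1360)/(1 + 0.0060) − 1 = 12.9225%
Differential = -2.1624% − 12.9225% = -15.0849% → -1508 basis points.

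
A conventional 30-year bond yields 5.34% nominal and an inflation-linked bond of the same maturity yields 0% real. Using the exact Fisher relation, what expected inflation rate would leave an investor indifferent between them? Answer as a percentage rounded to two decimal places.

(1 + π) = (1 + i)/(1 + r) = 1.05340 / 1.00000 = 1.053400
Break-even inflation = 1.053400 − 1 → 5.34%.

5.34%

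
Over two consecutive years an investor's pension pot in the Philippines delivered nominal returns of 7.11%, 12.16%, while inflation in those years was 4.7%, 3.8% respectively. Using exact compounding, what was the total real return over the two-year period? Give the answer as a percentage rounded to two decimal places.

Compound the nominal returns: 1.0711 × 1.1216 = 1.201346.
Compound inflation: 1.0470 × 1.0380 = 1.086786.
Deflate: 1.201346 / 1.086786 = 1.105412.
Total real return = 1.105412 − 1 → 10.54%.

10.54%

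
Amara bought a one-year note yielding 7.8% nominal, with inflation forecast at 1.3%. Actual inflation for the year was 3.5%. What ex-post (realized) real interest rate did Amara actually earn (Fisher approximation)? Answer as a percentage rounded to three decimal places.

Ex-post: 7.8% − 3.5% = 4.300%
So the realized real rate is 4.300%.

4.300%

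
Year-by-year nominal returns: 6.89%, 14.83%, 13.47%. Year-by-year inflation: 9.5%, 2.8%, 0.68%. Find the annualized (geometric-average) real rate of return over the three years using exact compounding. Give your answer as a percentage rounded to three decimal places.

Nominal growth factor = 1.0689 × 1.1483 × 1.1347 = 1.39275106
Price-level growth factor = 1.0950 × 1.0280 × 1.0068 = 1.13331449
Real growth factor = 1.39275106 / 1.13331449 = 1.22891843
Annualized real rate = 1.22891843^(1/3) − 1 = 7.1127% → 7.113%.

7.113%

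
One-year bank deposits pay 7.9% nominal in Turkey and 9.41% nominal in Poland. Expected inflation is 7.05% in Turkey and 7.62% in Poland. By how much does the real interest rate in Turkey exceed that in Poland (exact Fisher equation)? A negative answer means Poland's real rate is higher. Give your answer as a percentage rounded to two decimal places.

-0.87%

Turkey: (1 + 0.0790)/(1 + 0.0705) − 1 = 0.7940%
Poland: (1 + 0.0941)/(1 + 0.0762) − 1 = 1.6633%
Differential = 0.7940% − 1.6633% = -0.8692% → -0.87%.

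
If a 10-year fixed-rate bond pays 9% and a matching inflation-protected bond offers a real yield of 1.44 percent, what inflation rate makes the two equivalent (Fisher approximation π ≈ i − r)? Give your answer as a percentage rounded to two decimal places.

7.56%

π ≈ i − r = 9% − 1.44% → 7.56%.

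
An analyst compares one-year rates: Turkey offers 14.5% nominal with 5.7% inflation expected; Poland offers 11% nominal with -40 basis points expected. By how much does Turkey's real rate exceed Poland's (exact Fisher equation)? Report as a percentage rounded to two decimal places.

Turkey: (1 + 0.1450)/(1 + 0.0570) − 1 = 8.3254%
Poland: (1 + 0.1100)/(1 − 0.0040) − 1 = 11.4458%
Differential = 8.3254% − 11.4458% = -3.1203% → -3.12%.

-3.12%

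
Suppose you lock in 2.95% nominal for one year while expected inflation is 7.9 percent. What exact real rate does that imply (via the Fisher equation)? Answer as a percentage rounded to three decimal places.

-4.588%

By the Fisher equation, 1 + r = (1 + i)/(1 + π).
1 + r = 1.02950 / 1.07900 = 0.954124
r = 0.954124 − 1 = -4.5876%, i.e. -4.588%.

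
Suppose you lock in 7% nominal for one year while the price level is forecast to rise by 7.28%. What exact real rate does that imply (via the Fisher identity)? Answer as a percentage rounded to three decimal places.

-0.261%

1 + r = 1.07000 / 1.07280 = 0.997390
r = 0.997390 − 1 = -0.2610%, i.e. -0.261%.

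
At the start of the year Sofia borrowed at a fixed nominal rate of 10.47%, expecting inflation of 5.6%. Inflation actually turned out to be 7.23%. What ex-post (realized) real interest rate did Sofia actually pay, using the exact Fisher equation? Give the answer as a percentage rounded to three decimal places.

Ex-post: (1 + 0.1047)/(1 + 0.0723) − 1 = 3.02154%
So the realized real rate is 3.022%.

3.022%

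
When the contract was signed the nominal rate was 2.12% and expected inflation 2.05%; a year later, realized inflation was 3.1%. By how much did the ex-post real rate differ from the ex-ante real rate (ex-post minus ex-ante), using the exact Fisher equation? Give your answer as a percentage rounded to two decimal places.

Ex-ante: (1 + 0.0212)/(1 + 0.0205) − 1 = 0.0686%
Ex-post: (1 + 0.0212)/(1 + 0.0310) − 1 = -0.9505%
Difference (ex-post − ex-ante) = -1.0191% → -1.02%.

-1.02%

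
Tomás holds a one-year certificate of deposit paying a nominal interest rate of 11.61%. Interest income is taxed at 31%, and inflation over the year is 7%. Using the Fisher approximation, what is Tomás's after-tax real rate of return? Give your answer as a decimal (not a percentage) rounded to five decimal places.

After-tax nominal return = 11.61% × (1 − 0.31) = 8.0109%.
r ≈ 8.0109% − 7% → 0.01011.

0.01011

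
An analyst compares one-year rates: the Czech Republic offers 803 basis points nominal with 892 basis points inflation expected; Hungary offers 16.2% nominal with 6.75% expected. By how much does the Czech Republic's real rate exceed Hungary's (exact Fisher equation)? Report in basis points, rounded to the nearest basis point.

The Czech Republic: (1 + 0.0803)/(1 + 0.0892) − 1 = -0.8171%
Hungary: (1 + 0.1620)/(1 + 0.0675) − 1 = 8.8525%
Differential = -0.8171% − 8.8525% = -9.6696% → -967 basis points.

-967 basis points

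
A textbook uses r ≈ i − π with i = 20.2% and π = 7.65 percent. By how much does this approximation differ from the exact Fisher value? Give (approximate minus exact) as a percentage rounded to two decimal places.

0.89%

Approximate: r ≈ 20.200% − 7.650% = 12.5500%
Exact: (1 + 0.2020)/(1 + 0.0765) − 1 = 11.6582%
Error = 12.5500% − 11.6582% = 0.8918% → 0.89%.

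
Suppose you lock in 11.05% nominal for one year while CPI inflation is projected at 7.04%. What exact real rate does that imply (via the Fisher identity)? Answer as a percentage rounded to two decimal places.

By the Fisher identity, 1 + r = (1 + i)/(1 + π).
1 + r = 1.11050 / 1.07040 = 1.037463
r = 1.037463 − 1 = 3.7463%, i.e. 3.75%.

3.75%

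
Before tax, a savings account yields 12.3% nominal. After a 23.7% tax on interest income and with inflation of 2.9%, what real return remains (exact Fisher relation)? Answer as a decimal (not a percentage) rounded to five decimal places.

After-tax nominal return = 12.3% × (1 − 0.237) = 9.3849%.
1 + r = 1.093849 / 1.02900 = 1.063021
After-tax real rate = 1.063021 − 1 → 0.06302.

0.06302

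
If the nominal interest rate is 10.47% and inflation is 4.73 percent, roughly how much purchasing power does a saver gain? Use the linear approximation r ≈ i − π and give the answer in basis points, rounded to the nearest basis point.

r ≈ i − π = 10.47% − 4.73% = 574 basis points.

574 basis points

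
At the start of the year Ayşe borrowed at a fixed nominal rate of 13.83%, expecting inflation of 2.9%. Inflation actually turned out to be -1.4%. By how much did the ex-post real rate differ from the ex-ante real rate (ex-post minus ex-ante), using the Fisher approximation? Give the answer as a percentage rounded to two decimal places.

Ex-ante: 13.83% − 2.9% = 10.930%
Ex-post: 13.83% − (-1.4%) = 15.230%
Difference (ex-post − ex-ante) = 4.3000% → 4.30%.

4.30%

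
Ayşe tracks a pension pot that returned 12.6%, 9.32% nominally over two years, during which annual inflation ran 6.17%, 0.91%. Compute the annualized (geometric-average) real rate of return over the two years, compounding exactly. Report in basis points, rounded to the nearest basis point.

Compound the nominal returns: 1.1260 × 1.0932 = 1.23094320.
Compound inflation: 1.0617 × 1.0091 = 1.07136147.
Deflate: 1.23094320 / 1.07136147 = 1.14895228.
Annualized real rate = 1.14895228^(1/2) − 1 = 7.1892% → 719 basis points.

719 basis points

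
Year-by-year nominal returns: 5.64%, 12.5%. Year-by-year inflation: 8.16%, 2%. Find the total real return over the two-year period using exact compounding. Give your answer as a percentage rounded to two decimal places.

7.72%

Compound the nominal returns: 1.0564 × 1.1250 = 1.188450.
Compound inflation: 1.0816 × 1.0200 = 1.103232.
Deflate: 1.188450 / 1.103232 = 1.077244.
Total real return = 1.077244 − 1 → 7.72%.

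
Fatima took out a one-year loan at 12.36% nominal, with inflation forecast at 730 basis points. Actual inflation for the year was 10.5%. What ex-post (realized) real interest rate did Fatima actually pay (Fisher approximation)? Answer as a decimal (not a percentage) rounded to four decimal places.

Ex-post: 12.36% − 10.5% = 1.860%
So the realized real rate is 0.0186.

0.0186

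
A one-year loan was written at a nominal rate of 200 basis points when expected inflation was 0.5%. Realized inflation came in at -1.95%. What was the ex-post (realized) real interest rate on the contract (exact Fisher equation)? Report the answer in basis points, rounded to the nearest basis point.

Ex-post: (1 + 0.0200)/(1 − 0.0195) − 1 = 4.0286%
So the realized real rate is 403 basis points.

403 basis points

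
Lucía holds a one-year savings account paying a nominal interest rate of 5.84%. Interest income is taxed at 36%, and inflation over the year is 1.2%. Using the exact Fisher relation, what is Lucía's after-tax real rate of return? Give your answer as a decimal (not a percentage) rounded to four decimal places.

After-tax nominal return = 5.84% × (1 − 0.36) = 3.7376%.
1 + r = 1.037376 / 1.01200 = 1.025075
After-tax real rate = 1.025075 − 1 → 0.0251.

0.0251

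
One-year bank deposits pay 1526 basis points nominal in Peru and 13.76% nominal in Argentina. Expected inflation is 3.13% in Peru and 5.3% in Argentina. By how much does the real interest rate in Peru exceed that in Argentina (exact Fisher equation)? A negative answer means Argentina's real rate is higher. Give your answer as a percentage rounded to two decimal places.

3.73%

Peru: (1 + 0.1526)/(1 + 0.0313) − 1 = 11.7619%
Argentina: (1 + 0.1376)/(1 + 0.0530) − 1 = 8.0342%
Differential = 11.7619% − 8.0342% = 3.7277% → 3.73%.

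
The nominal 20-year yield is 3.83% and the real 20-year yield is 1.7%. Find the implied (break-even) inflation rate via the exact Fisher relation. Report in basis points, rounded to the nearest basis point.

(1 + π) = (1 + i)/(1 + r) = 1.03830 / 1.01700 = 1.020944
Break-even inflation = 1.020944 − 1 → 209 basis points.

209 basis points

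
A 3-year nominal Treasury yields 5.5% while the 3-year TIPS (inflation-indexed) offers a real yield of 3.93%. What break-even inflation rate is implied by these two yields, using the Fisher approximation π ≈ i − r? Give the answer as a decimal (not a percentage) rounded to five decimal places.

π ≈ i − r = 5.5% − 3.93% → 0.01570.

0.01570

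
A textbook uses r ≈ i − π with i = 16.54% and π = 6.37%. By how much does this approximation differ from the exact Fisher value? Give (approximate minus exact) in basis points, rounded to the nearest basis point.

61 basis points

Approximate: r ≈ 16.540% − 6.370% = 10.1700%
Exact: (1 + 0.1654)/(1 + 0.0637) − 1 = 9.5610%
Error = 10.1700% − 9.5610% = 0.6090% → 61 basis points.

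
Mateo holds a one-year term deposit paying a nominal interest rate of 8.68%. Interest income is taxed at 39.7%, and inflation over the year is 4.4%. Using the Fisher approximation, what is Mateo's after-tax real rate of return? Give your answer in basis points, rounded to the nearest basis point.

After-tax nominal return = 8.68% × (1 − 0.397) = 5.23404%.
r ≈ 5.23404% − 4.4% → 83 basis points.

83 basis points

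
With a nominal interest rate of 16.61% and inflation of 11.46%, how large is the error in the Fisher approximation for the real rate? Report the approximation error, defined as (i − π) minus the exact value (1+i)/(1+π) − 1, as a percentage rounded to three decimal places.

0.530%

Approximate: r ≈ 16.610% − 11.460% = 5.1500%
Exact: (1 + 0.1661)/(1 + 0.1146) − 1 = 4.62049%
Error = 5.1500% − 4.62049% = 0.52951% → 0.530%.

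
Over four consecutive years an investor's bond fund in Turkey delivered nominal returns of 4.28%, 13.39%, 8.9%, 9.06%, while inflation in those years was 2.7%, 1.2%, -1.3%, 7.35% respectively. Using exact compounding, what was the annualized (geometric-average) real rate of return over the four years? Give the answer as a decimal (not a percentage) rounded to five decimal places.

0.06267

Compound the nominal returns: 1.0428 × 1.1339 × 1.0890 × 1.0906 = 1.40432993.
Compound inflation: 1.0270 × 1.0120 × 0.9870 × 1.0735 = 1.10121003.
Deflate: 1.40432993 / 1.10121003 = 1.27526075.
Annualized real rate = 1.27526075^(1/4) − 1 = 6.2673% → 0.06267.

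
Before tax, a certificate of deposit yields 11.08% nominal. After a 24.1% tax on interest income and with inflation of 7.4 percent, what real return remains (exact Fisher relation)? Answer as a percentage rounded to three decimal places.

0.940%

After-tax nominal return = 11.08% × (1 − 0.241) = 8.40972%.
1 + r = 1.0840972 / 1.07400 = 1.009401
After-tax real rate = 1.009401 − 1 → 0.940%.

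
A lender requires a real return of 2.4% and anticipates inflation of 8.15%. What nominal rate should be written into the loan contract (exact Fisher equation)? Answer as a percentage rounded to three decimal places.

(1 + i) = (1 + r)(1 + π) = 1.02400 × 1.08150 = 1.107456
i = 1.107456 − 1, so the required nominal rate is 10.746%.

10.746%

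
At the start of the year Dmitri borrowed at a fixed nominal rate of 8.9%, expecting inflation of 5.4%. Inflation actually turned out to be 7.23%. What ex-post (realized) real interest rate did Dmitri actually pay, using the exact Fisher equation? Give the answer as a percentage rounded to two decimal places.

1.56%

Ex-post: (1 + 0.0890)/(1 + 0.0723) − 1 = 1.5574%
So the realized real rate is 1.56%.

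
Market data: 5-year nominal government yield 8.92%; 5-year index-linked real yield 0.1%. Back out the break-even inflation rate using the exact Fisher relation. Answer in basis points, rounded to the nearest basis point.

(1 + π) = (1 + i)/(1 + r) = 1.08920 / 1.00100 = 1.088112
Break-even inflation = 1.088112 − 1 → 881 basis points.

881 basis points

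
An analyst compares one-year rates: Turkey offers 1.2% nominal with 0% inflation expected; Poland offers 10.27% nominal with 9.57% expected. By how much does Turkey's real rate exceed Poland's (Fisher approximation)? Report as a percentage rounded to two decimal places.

0.50%

Turkey: 1.2% − 0% = 1.200%
Poland: 10.27% − 9.57% = 0.700%
Differential = 0.500% → 0.50%.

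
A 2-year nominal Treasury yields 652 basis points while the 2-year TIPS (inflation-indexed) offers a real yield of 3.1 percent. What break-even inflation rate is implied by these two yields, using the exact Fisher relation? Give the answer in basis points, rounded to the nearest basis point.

(1 + π) = (1 + i)/(1 + r) = 1.06520 / 1.03100 = 1.033172
Break-even inflation = 1.033172 − 1 → 332 basis points.

332 basis points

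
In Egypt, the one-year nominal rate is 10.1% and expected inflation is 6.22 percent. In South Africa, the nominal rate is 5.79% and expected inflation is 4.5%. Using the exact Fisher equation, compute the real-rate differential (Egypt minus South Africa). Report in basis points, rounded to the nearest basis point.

242 basis points

Egypt: (1 + 0.1010)/(1 + 0.0622) − 1 = 3.6528%
South Africa: (1 + 0.0579)/(1 + 0.0450) − 1 = 1.2344%
Differential = 3.6528% − 1.2344% = 2.4183% → 242 basis points.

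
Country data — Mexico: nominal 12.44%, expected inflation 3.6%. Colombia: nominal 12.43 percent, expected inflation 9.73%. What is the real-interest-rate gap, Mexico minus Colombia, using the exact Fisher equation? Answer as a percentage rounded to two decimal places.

6.07%

Mexico: (1 + 0.1244)/(1 + 0.0360) − 1 = 8.5328%
Colombia: (1 + 0.1243)/(1 + 0.0973) − 1 = 2.4606%
Differential = 8.5328% − 2.4606% = 6.0722% → 6.07%.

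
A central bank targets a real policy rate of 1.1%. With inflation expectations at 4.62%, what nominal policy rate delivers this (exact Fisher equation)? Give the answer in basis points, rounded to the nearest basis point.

577 basis points

(1 + i) = (1 + r)(1 + π) = 1.01100 × 1.04620 = 1.0577082
i = 1.0577082 − 1, so the required nominal rate is 577 basis points.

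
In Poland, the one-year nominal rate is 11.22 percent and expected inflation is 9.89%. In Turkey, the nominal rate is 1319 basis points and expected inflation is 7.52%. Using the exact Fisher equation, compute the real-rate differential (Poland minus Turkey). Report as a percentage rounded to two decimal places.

Poland: (1 + 0.1122)/(1 + 0.0989) − 1 = 1.2103%
Turkey: (1 + 0.1319)/(1 + 0.0752) − 1 = 5.2734%
Differential = 1.2103% − 5.2734% = -4.0631% → -4.06%.

-4.06%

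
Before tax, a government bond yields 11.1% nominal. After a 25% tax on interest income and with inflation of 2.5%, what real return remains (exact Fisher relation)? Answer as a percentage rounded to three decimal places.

5.683%

After-tax nominal return = 11.1% × (1 − 0.25) = 8.3250%.
1 + r = 1.08325 / 1.02500 = 1.056829
After-tax real rate = 1.056829 − 1 → 5.683%.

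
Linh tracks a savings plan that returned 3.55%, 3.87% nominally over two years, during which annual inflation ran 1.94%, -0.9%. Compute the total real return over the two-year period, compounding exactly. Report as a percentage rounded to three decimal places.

6.469%

Nominal growth factor = 1.0355 × 1.0387 = 1.075574
Price-level growth factor = 1.0194 × 0.9910 = 1.010225
Real growth factor = 1.075574 / 1.010225 = 1.064687
Total real return = 1.064687 − 1 → 6.469%.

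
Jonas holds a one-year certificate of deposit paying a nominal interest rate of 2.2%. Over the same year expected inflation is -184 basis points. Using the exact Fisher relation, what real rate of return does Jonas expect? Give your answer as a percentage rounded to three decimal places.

4.116%

By the Fisher relation, 1 + r = (1 + i)/(1 + π).
1 + r = 1.02200 / 0.98160 = 1.041157
r = 1.041157 − 1 = 4.1157%, i.e. 4.116%.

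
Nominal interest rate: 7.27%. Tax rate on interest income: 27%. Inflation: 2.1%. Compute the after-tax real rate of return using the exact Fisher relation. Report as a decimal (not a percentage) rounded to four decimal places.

After-tax nominal return = 7.27% × (1 − 0.27) = 5.3071%.
1 + r = 1.053071 / 1.02100 = 1.031411
After-tax real rate = 1.031411 − 1 → 0.0314.

0.0314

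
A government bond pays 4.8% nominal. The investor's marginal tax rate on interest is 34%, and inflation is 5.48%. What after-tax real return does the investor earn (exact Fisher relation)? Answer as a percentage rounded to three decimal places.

-2.192%

After-tax nominal return = 4.8% × (1 − 0.34) = 3.1680%.
1 + r = 1.03168 / 1.05480 = 0.978081
After-tax real rate = 0.978081 − 1 → -2.192%.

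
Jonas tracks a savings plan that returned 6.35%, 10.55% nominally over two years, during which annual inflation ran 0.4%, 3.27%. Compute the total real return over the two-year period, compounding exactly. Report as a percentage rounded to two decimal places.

Compound the nominal returns: 1.0635 × 1.1055 = 1.175699.
Compound inflation: 1.0040 × 1.0327 = 1.036831.
Deflate: 1.175699 / 1.036831 = 1.133935.
Total real return = 1.133935 − 1 → 13.39%.

13.39%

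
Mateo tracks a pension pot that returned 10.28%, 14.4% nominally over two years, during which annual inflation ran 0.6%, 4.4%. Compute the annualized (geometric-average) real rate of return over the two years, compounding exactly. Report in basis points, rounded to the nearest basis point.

960 basis points

Nominal growth factor = 1.1028 × 1.1440 = 1.26160320
Price-level growth factor = 1.0060 × 1.0440 = 1.05026400
Real growth factor = 1.26160320 / 1.05026400 = 1.20122483
Annualized real rate = 1.20122483^(1/2) − 1 = 9.6004% → 960 basis points.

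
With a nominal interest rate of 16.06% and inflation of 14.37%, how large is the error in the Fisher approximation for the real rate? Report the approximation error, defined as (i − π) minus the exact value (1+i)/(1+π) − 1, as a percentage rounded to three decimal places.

0.212%

Approximate: r ≈ 16.060% − 14.370% = 1.6900%
Exact: (1 + 0.1606)/(1 + 0.1437) − 1 = 1.4777%
Error = 1.6900% − 1.4777% = 0.2123% → 0.212%.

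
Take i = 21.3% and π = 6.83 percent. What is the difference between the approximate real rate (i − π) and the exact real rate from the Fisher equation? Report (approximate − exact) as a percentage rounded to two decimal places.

Approximate: r ≈ 21.300% − 6.830% = 14.4700%
Exact: (1 + 0.2130)/(1 + 0.0683) − 1 = 13.5449%
Error = 14.4700% − 13.5449% = 0.9251% → 0.93%.

0.93%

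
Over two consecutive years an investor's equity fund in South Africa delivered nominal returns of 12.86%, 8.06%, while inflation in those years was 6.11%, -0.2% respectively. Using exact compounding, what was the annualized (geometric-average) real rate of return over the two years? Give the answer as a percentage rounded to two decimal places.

7.31%

Nominal growth factor = 1.1286 × 1.0806 = 1.21956516
Price-level growth factor = 1.0611 × 0.9980 = 1.05897780
Real growth factor = 1.21956516 / 1.05897780 = 1.15164375
Annualized real rate = 1.15164375^(1/2) − 1 = 7.3147% → 7.31%.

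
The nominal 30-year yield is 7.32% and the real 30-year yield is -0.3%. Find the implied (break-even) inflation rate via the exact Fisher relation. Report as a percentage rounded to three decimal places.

7.643%

(1 + π) = (1 + i)/(1 + r) = 1.07320 / 0.99700 = 1.076429
Break-even inflation = 1.076429 − 1 → 7.643%.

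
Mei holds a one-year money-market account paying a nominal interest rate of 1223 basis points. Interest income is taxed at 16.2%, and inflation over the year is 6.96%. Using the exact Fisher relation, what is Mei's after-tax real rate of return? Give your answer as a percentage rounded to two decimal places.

3.07%

After-tax nominal return = 12.23% × (1 − 0.162) = 10.24874%.
1 + r = 1.1024874 / 1.06960 = 1.030747
After-tax real rate = 1.030747 − 1 → 3.07%.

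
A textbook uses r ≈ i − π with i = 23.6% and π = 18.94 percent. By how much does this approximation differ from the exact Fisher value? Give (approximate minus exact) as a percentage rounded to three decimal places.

Approximate: r ≈ 23.600% − 18.940% = 4.6600%
Exact: (1 + 0.2360)/(1 + 0.1894) − 1 = 3.9179%
Error = 4.6600% − 3.9179% = 0.7421% → 0.742%.

0.742%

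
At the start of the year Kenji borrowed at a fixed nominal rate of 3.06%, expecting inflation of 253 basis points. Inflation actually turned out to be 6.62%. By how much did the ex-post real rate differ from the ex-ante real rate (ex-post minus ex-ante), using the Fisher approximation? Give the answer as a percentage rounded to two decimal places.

Ex-ante: 3.06% − 2.53% = 0.530%
Ex-post: 3.06% − 6.62% = -3.560%
Difference (ex-post − ex-ante) = -4.0900% → -4.09%.

-4.09%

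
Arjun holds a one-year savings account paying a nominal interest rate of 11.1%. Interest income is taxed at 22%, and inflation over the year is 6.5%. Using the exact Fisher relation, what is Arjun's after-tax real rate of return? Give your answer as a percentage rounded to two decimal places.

After-tax nominal return = 11.1% × (1 − 0.22) = 8.6580%.
1 + r = 1.08658 / 1.06500 = 1.020263
After-tax real rate = 1.020263 − 1 → 2.03%.

2.03%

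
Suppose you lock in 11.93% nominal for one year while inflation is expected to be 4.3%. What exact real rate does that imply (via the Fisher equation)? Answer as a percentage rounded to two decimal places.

1 + r = 1.11930 / 1.04300 = 1.073154
r = 1.073154 − 1 = 7.3154%, i.e. 7.32%.

7.32%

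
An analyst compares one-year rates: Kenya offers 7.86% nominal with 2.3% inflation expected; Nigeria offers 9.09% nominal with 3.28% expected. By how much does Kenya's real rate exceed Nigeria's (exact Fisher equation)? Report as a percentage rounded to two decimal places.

Kenya: (1 + 0.0786)/(1 + 0.0230) − 1 = 5.4350%
Nigeria: (1 + 0.0909)/(1 + 0.0328) − 1 = 5.6255%
Differential = 5.4350% − 5.6255% = -0.1905% → -0.19%.

-0.19%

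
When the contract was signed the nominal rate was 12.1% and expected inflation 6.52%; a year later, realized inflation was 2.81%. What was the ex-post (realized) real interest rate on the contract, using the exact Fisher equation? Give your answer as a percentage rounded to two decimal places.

9.04%

Ex-post: (1 + 0.1210)/(1 + 0.0281) − 1 = 9.0361%
So the realized real rate is 9.04%.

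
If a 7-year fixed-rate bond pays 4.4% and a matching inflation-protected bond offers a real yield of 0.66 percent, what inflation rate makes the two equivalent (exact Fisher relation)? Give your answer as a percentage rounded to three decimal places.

(1 + π) = (1 + i)/(1 + r) = 1.04400 / 1.00660 = 1.0371548
Break-even inflation = 1.0371548 − 1 → 3.715%.

3.715%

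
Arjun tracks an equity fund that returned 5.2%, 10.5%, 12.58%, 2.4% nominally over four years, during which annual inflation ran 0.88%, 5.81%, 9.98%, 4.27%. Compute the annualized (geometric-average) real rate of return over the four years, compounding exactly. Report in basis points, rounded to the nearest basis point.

229 basis points

Compound the nominal returns: 1.0520 × 1.1050 × 1.1258 × 1.0240 = 1.34010621.
Compound inflation: 1.0088 × 1.0581 × 1.0998 × 1.0427 = 1.22406612.
Deflate: 1.34010621 / 1.22406612 = 1.09479887.
Annualized real rate = 1.09479887^(1/4) − 1 = 2.2901% → 229 basis points.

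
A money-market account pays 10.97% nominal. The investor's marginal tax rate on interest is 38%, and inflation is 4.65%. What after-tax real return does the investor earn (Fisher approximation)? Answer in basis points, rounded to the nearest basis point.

After-tax nominal return = 10.97% × (1 − 0.38) = 6.8014%.
r ≈ 6.8014% − 4.65% → 215 basis points.

215 basis points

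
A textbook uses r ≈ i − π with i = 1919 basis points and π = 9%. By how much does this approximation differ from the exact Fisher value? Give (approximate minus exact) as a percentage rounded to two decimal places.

Approximate: r ≈ 19.190% − 9.000% = 10.1900%
Exact: (1 + 0.1919)/(1 + 0.0900) − 1 = 9.3486%
Error = 10.1900% − 9.3486% = 0.8414% → 0.84%.

0.84%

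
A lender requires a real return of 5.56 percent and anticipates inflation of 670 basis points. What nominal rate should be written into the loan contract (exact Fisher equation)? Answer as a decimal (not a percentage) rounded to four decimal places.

0.1263

(1 + i) = (1 + r)(1 + π) = 1.05560 × 1.06700 = 1.1263252
i = 1.1263252 − 1, so the required nominal rate is 0.1263.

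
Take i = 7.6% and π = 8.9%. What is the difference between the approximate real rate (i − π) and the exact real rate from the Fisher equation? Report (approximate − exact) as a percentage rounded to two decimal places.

-0.11%

Approximate: r ≈ 7.600% − 8.900% = -1.3000%
Exact: (1 + 0.0760)/(1 + 0.0890) − 1 = -1.1938%
Error = -1.3000% − (-1.1938%) = -0.1062% → -0.11%.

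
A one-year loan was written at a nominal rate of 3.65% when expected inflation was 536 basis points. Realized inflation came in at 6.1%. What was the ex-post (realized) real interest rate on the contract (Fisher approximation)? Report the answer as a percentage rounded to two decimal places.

Ex-post: 3.65% − 6.1% = -2.450%
So the realized real rate is -2.45%.

-2.45%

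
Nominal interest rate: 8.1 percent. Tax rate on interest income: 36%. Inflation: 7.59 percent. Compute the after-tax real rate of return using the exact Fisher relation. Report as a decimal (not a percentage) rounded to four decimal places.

After-tax nominal return = 8.1% × (1 − 0.36) = 5.1840%.
1 + r = 1.05184 / 1.07590 = 0.977637
After-tax real rate = 0.977637 − 1 → -0.0224.

-0.0224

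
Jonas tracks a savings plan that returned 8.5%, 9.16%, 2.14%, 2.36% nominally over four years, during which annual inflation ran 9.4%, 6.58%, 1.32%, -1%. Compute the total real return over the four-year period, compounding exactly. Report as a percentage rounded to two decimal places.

Compound the nominal returns: 1.0850 × 1.0916 × 1.0214 × 1.0236 = 1.238282.
Compound inflation: 1.0940 × 1.0658 × 1.0132 × 0.9900 = 1.169562.
Deflate: 1.238282 / 1.169562 = 1.058756.
Total real return = 1.058756 − 1 → 5.88%.

5.88%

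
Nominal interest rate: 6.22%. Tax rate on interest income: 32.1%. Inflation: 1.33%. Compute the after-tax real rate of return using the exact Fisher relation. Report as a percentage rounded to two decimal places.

2.86%

After-tax nominal return = 6.22% × (1 − 0.321) = 4.22338%.
1 + r = 1.0422338 / 1.01330 = 1.028554
After-tax real rate = 1.028554 − 1 → 2.86%.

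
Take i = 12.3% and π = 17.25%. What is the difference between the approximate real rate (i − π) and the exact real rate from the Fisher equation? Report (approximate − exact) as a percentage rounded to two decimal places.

-0.73%

Approximate: r ≈ 12.300% − 17.250% = -4.9500%
Exact: (1 + 0.1230)/(1 + 0.1725) − 1 = -4.2217%
Error = -4.9500% − (-4.2217%) = -0.7283% → -0.73%.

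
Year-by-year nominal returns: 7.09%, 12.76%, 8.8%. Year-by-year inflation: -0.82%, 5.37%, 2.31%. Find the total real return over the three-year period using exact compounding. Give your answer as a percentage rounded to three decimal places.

Nominal growth factor = 1.0709 × 1.1276 × 1.0880 = 1.313811
Price-level growth factor = 0.9918 × 1.0537 × 1.0231 = 1.069201
Real growth factor = 1.313811 / 1.069201 = 1.228779
Total real return = 1.228779 − 1 → 22.878%.

22.878%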